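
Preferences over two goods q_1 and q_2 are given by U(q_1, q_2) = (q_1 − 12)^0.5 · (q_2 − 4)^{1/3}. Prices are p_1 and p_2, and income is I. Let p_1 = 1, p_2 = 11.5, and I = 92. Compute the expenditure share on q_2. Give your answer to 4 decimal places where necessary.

Discretionary income = 92 − 12·1 − 4·11.5 = 34; q_1* = 12 + 0.6·34/1 = 32.4; q_2* = 4 + 0.4·34/11.5 = 5.1826.
Expenditure on q_2: 11.5·5.1826 = 59.6; share = 0.6478.

share on q_2 = 0.6478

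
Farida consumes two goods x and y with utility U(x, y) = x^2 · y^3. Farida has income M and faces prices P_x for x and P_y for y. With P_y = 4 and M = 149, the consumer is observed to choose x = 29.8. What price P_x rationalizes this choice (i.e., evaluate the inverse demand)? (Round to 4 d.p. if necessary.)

P_x = 2

MU_x/MU_y = (2·y)/(3·x); tangency sets this equal to P_x/P_y.
So 2·P_y·y = 3·P_x·x; combined with the budget, a share 0.4 of income goes to x.
Demand: x*(P_x,P_y,M) = 0.4·M/P_x and y* = 0.6·M/P_y.
Set x* = 29.8 in the demand function and solve for P_x: P_x = 2.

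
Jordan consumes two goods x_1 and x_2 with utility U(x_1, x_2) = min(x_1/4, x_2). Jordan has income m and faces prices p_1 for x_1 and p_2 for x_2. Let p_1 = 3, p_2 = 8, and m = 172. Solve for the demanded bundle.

Leontief preferences: the optimum is at the kink where x_1/4 = x_2/1, i.e. x_2 = (1/4)·x_1.
Budget: p_1·x_1 + p_2·(1/4)·x_1 = m, so (4·p_1 + p_2)·x_1 = 4·m.
Demand: x_1*(p_1,p_2,m) = 4·m/(4·p_1 + p_2), x_2* = m/(4·p_1 + p_2).
Here 4·3 + 8 = 20, giving x_1* = 34.4 and x_2* = 8.6.

x_1* = 34.4, x_2* = 8.6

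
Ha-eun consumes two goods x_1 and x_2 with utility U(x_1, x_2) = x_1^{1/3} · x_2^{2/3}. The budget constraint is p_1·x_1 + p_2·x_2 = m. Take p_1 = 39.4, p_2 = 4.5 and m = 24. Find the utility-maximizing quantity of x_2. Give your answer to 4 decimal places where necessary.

x_2* = 3.5556

Demand: x_1*(p_1,p_2,m) = 1/3·m/p_1 and x_2* = 2/3·m/p_2.
At p_1=39.4, p_2=4.5, m=24: x_2* = 2/3·24/4.5 = 3.5556.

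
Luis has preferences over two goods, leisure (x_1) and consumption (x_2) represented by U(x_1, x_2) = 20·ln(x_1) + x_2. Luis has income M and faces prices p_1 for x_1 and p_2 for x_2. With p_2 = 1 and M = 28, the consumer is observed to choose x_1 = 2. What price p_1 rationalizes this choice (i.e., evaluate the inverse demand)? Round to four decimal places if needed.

p_1 = 10

MU_x_1 = 20/x_1, MU_x_2 = 1. Tangency: 20/x_1 = p_1/p_2.
So x_1*(p_1,p_2) = 20·p_2/p_1, independent of income; and x_2* = (M − 20·p_2)/p_2.
Set x_1* = 2 in the demand function and solve for p_1: p_1 = 10.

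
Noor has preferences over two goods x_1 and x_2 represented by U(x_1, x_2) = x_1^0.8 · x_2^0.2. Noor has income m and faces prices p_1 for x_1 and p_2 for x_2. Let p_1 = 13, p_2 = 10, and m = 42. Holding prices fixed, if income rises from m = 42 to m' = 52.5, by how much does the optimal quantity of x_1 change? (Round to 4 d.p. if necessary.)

Δx_1* = 0.6462

Tangency: MRS = 4·x_2/x_1 = p_1/p_2.
Rearranging, p_2·x_2 = (1/4)·p_1·x_1. Substituting into the budget gives p_1·x_1·(1 + (1/4)) = m.
Demand: x_1*(p_1,p_2,m) = 0.8·m/p_1 and x_2* = 0.2·m/p_2.
At p_1=13, p_2=10, m=42: x_1* = 0.8·42/13 = 2.5846.
At m' = 52.5: x_1* = 3.2308. Change: 3.2308 − 2.5846 = 0.6462.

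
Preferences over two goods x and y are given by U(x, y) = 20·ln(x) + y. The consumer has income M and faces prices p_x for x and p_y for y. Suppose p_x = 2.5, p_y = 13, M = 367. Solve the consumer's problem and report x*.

x* = 104

Set MRS = p_x/p_y: (20/x)/1 = p_x/p_y.
So x*(p_x,p_y) = 20·p_y/p_x, independent of income; and y* = (M − 20·p_y)/p_y.
At the given prices: x* = 20·13/2.5 = 104.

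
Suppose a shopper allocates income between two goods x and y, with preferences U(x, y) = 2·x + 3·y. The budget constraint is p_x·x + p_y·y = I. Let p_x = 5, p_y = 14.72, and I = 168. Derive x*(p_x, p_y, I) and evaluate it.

x* = 33.6

Linear utility — the consumer picks whichever good has higher MU/price: 2/5 = 0.4 vs 3/14.72 = 0.2038.
x gives more utility per dollar, so spend all income on x: x* = I/p_x, y* = 0.
Numerically: x* = 33.6, y* = 0.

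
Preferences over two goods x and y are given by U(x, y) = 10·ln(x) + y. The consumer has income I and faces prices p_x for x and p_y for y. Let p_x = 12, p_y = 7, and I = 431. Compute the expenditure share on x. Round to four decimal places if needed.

So x*(p_x,p_y) = 10·p_y/p_x, independent of income; and y* = (I − 10·p_y)/p_y.
At the given prices: x* = 10·7/12 = 5.8333, and y* = 51.5714.
Expenditure on x: 12·5.8333 = 70; share = 0.1624.

share on x = 0.1624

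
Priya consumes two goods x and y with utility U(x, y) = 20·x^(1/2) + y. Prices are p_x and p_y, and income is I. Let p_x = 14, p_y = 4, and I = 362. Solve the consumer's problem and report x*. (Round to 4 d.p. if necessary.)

x* = 8.1633

MU_x = 10/√x, MU_y = 1. Tangency: 10/√x = p_x/p_y.
Thus x* = (10·p_y/p_x)² — independent of I — with the rest of income spent on y.
Plugging in: x* = (10·4/14)² = 8.1633.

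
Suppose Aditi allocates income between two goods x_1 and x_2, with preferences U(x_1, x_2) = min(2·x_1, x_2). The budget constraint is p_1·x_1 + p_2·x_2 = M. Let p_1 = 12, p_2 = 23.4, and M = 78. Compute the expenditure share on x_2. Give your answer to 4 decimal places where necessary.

share on x_2 = 0.7959

Demand: x_1*(p_1,p_2,M) = M/(p_1 + 2·p_2), x_2* = 2·M/(p_1 + 2·p_2).
Here 12 + 2·23.4 = 58.8, giving x_1* = 1.3265 and x_2* = 2.6531.
Expenditure on x_2: 23.4·2.6531 = 62.0816; share = 0.7959.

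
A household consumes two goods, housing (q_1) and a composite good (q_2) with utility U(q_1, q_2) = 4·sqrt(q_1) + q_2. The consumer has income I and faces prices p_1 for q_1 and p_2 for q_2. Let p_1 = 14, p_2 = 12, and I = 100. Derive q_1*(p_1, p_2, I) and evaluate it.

Solve: √q_1 = 2·p_2/p_1, so q_1*(p_1,p_2) = (2·p_2/p_1)², and q_2* = (I − p_1·q_1*)/p_2.
Plugging in: q_1* = (2·12/14)² = 2.9388.

q_1* = 2.9388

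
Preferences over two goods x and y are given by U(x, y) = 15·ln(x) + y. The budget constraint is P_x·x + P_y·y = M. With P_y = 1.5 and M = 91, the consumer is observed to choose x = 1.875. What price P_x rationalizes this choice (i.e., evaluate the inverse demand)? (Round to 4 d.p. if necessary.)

MU_x = 15/x, MU_y = 1. Tangency: 15/x = P_x/P_y.
So x*(P_x,P_y) = 15·P_y/P_x, independent of income; and y* = (M − 15·P_y)/P_y.
Set x* = 1.875 in the demand function and solve for P_x: P_x = 12.

P_x = 12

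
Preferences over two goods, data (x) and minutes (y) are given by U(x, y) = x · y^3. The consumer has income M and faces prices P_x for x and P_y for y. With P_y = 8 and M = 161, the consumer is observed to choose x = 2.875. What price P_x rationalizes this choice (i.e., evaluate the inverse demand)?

P_x = 14

The MRS is (1/3)·y/x. Set MRS = P_x/P_y.
So P_y·y = 3·P_x·x; combined with the budget, a share 0.25 of income goes to x.
Demand: x*(P_x,P_y,M) = 0.25·M/P_x and y* = 0.75·M/P_y.
Set x* = 2.875 in the demand function and solve for P_x: P_x = 14.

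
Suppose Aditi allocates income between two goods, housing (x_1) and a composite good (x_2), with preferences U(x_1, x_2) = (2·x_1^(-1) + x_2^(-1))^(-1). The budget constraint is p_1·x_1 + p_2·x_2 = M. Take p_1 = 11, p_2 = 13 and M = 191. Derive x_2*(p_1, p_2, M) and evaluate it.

From the CES first-order condition, 2·(x_2/x_1)^(2) = p_1/p_2.
Hence x_2/x_1 = ((1/2)·p_1/p_2)^(1/(2)), i.e. raised to the 0.5 power.
Substitute x_2 = (x_2/x_1)·x_1 into the budget: x_1* = M/(p_1 + p_2·(x_2/x_1)).
Numerically x_2/x_1 = 0.650444, so x_1* = 191/(11 + 13·0.650444) = 9.8171 and x_2* = 0.650444·9.8171 = 6.3855.

x_2* = 6.3855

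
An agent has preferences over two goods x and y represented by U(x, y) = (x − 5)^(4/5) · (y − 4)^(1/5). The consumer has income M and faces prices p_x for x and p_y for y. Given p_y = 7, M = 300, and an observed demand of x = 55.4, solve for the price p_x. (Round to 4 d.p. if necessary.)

MRS = 4·(y−4)/(x−5). Tangency with p_x/p_y gives y−4 = (1/4)·(p_x/p_y)·(x−5).
After buying the subsistence bundle (5, 4), a share 0.8 of the remaining income goes to x: x* = 5 + 0.8·(M − 5p_x − 4p_y)/p_x.
Set x* = 55.4 in the demand function and solve for p_x: p_x = 4.

p_x = 4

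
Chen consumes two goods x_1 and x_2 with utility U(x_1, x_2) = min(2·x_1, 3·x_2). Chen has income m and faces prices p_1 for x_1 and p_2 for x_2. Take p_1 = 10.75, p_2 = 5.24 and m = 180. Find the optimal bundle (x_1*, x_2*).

Leontief preferences: the optimum is at the kink where x_1/3 = x_2/2, i.e. x_2 = (2/3)·x_1.
Budget: p_1·x_1 + p_2·(2/3)·x_1 = m, so (3·p_1 + 2·p_2)·x_1 = 3·m.
Demand: x_1*(p_1,p_2,m) = 3·m/(3·p_1 + 2·p_2), x_2* = 2·m/(3·p_1 + 2·p_2).
Here 3·10.75 + 2·5.24 = 42.73, giving x_1* = 12.6375 and x_2* = 8.425.

x_1* = 12.6375, x_2* = 8.425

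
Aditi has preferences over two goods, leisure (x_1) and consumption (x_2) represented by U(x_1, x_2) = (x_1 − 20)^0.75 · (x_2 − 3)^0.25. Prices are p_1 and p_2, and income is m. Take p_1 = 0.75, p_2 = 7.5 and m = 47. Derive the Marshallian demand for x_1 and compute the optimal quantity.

x_1* = 29.5

Let x_1' = x_1−20, x_2' = x_2−3. MRS = 3·x_2'/x_1' = p_1/p_2.
After buying the subsistence bundle (20, 3), a share 0.75 of the remaining income goes to x_1: x_1* = 20 + 0.75·(m − 20p_1 − 3p_2)/p_1.
Discretionary income = 47 − 20·0.75 − 3·7.5 = 9.5; x_1* = 20 + 0.75·9.5/0.75 = 29.5.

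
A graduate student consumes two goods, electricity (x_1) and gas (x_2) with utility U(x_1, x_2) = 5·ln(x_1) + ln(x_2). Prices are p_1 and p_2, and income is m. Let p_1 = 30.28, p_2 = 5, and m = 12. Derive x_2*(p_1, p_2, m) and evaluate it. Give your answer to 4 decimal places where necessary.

x_2* = 0.4

MU_x_1/MU_x_2 = (5·x_2)/(x_1); tangency sets this equal to p_1/p_2.
Rearranging, p_2·x_2 = (1/5)·p_1·x_1. Substituting into the budget gives p_1·x_1·(1 + (1/5)) = m.
Demand: x_1*(p_1,p_2,m) = 5/6·m/p_1 and x_2* = 1/6·m/p_2.
At p_1=30.28, p_2=5, m=12: x_2* = 1/6·12/5 = 0.4.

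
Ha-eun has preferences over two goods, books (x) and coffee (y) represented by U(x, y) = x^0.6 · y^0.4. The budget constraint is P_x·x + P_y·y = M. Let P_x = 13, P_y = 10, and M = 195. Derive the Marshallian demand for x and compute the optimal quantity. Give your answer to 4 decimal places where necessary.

The MRS is (3/2)·y/x. Set MRS = P_x/P_y.
So 0.6·P_y·y = 0.4·P_x·x; combined with the budget, a share 0.6 of income goes to x.
Demand: x*(P_x,P_y,M) = 0.6·M/P_x and y* = 0.4·M/P_y.
At P_x=13, P_y=10, M=195: x* = 0.6·195/13 = 9.

x* = 9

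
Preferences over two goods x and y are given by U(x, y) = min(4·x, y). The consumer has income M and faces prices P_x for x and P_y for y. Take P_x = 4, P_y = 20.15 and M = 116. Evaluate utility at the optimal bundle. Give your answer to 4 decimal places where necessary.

Leontief preferences: the optimum is at the kink where x/1 = y/4, i.e. y = 4·x.
Budget: P_x·x + P_y·4·x = M, so (P_x + 4·P_y)·x = M.
Demand: x*(P_x,P_y,M) = M/(P_x + 4·P_y), y* = 4·M/(P_x + 4·P_y).
Here 4 + 4·20.15 = 84.6, giving x* = 1.3712 and y* = 5.4846.
Utility at the optimum: U(1.3712, 5.4846) = 5.4846.

V = 5.4846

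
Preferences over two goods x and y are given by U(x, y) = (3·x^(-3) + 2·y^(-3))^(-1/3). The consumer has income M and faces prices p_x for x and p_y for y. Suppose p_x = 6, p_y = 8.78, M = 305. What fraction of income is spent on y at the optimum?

With the ratio pinned down, the budget gives x* = M/(p_x + p_y·(y/x)) and y* = (y/x)·x*.
Numerically y/x = 0.821564, so x* = 305/(6 + 8.78·0.821564) = 23.0827 and y* = 0.821564·23.0827 = 18.964.
Expenditure on y: 8.78·18.964 = 166.5035; share = 0.5459.

share on y = 0.5459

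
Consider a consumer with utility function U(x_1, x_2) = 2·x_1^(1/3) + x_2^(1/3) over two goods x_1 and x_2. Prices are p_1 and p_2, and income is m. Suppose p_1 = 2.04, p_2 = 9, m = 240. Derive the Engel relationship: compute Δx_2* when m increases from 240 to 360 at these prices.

MU_x_1 ∝ 2·x_1^(-2/3), MU_x_2 ∝ x_2^(-2/3), so MRS = 2·(x_2/x_1)^(2/3) = p_1/p_2.
Hence x_2/x_1 = ((1/2)·p_1/p_2)^(1/(2/3)), i.e. raised to the 1.5 power.
With the ratio pinned down, the budget gives x_1* = m/(p_1 + p_2·(x_2/x_1)) and x_2* = (x_2/x_1)·x_1*.
Numerically x_2/x_1 = 0.038154, so x_1* = 240/(2.04 + 9·0.038154) = 100.6972 and x_2* = 0.038154·100.6972 = 3.842.
At m' = 360: x_2* = 5.763. Change: 5.763 − 3.842 = 1.921.

Δx_2* = 1.921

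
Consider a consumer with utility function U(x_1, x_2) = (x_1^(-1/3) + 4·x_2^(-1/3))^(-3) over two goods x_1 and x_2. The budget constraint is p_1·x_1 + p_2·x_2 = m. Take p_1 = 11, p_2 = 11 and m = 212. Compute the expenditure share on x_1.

MU_x_1 ∝ x_1^(-4/3), MU_x_2 ∝ 4·x_2^(-4/3), so MRS = (1/4)·(x_2/x_1)^(4/3) = p_1/p_2.
Solve for the ratio: x_2/x_1 = [4·p_1/p_2]^(0.75).
With the ratio pinned down, the budget gives x_1* = m/(p_1 + p_2·(x_2/x_1)) and x_2* = (x_2/x_1)·x_1*.
Numerically x_2/x_1 = 2.828427, so x_1* = 212/(11 + 11·2.828427) = 5.0341 and x_2* = 2.828427·5.0341 = 14.2386.
Expenditure on x_1: 11·5.0341 = 55.3752; share = 0.2612.

share on x_1 = 0.2612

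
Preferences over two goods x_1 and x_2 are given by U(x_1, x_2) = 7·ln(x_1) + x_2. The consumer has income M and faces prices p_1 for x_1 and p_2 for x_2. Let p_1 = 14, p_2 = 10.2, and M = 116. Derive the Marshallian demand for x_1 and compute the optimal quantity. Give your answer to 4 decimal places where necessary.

Set MRS = p_1/p_2: (7/x_1)/1 = p_1/p_2.
So x_1*(p_1,p_2) = 7·p_2/p_1, independent of income; and x_2* = (M − 7·p_2)/p_2.
At the given prices: x_1* = 7·10.2/14 = 5.1.

x_1* = 5.1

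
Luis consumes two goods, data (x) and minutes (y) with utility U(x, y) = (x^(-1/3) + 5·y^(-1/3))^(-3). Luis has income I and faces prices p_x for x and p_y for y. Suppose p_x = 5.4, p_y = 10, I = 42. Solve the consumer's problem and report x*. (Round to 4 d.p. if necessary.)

MU_x ∝ x^(-4/3), MU_y ∝ 5·y^(-4/3), so MRS = (1/5)·(y/x)^(4/3) = p_x/p_y.
Hence y/x = (5·p_x/p_y)^(1/(4/3)), i.e. raised to the 0.75 power.
With the ratio pinned down, the budget gives x* = I/(p_x + p_y·(y/x)) and y* = (y/x)·x*.
Numerically y/x = 2.106313, so x* = 42/(5.4 + 10·2.106313) = 1.5871.

x* = 1.5871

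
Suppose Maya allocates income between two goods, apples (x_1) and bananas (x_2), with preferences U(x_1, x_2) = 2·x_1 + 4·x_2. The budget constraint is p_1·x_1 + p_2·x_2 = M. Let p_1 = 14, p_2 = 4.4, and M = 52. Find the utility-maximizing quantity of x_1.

Numerically: x_1* = 0, x_2* = 11.8182.

x_1* = 0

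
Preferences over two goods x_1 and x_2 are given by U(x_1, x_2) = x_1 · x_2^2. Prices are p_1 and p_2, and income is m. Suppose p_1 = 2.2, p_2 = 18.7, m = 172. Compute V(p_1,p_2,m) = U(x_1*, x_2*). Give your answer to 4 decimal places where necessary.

V = 979.8863

The MRS is (1/2)·x_2/x_1. Set MRS = p_1/p_2.
So p_2·x_2 = 2·p_1·x_1; combined with the budget, a share 1/3 of income goes to x_1.
Demand: x_1*(p_1,p_2,m) = 1/3·m/p_1 and x_2* = 2/3·m/p_2.
At p_1=2.2, p_2=18.7, m=172: x_1* = 1/3·172/2.2 = 26.0606, x_2* = 6.1319.
Utility at the optimum: U(26.0606, 6.1319) = 979.8863.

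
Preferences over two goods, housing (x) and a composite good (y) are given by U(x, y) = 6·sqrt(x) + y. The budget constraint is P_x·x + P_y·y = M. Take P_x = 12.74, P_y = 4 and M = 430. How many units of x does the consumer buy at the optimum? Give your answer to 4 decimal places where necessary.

Set MRS = P_x/P_y: 3·x^(−1/2) = P_x/P_y.
Solve: √x = 3·P_y/P_x, so x*(P_x,P_y) = (3·P_y/P_x)², and y* = (M − P_x·x*)/P_y.
Plugging in: x* = (3·4/12.74)² = 0.8872.

x* = 0.8872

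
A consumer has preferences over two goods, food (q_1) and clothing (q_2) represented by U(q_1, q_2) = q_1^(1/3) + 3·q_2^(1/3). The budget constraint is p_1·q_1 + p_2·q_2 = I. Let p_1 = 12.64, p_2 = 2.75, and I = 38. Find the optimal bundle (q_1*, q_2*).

q_1* = 0.2476, q_2* = 12.68

Substitute q_2 = (q_2/q_1)·q_1 into the budget: q_1* = I/(p_1 + p_2·(q_2/q_1)).
Numerically q_2/q_1 = 51.203949, so q_1* = 38/(12.64 + 2.75·51.203949) = 0.2476 and q_2* = 51.203949·0.2476 = 12.68.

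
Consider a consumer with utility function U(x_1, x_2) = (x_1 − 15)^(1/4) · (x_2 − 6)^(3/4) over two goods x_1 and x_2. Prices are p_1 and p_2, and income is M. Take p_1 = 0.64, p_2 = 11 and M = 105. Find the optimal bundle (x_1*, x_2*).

Let x_1' = x_1−15, x_2' = x_2−6. MRS = (1/3)·x_2'/x_1' = p_1/p_2.
After buying the subsistence bundle (15, 6), a share 0.25 of the remaining income goes to x_1: x_1* = 15 + 0.25·(M − 15p_1 − 6p_2)/p_1.
Discretionary income = 105 − 15·0.64 − 6·11 = 29.4; x_1* = 15 + 0.25·29.4/0.64 = 26.4844; x_2* = 6 + 0.75·29.4/11 = 8.0045.

x_1* = 26.4844, x_2* = 8.0045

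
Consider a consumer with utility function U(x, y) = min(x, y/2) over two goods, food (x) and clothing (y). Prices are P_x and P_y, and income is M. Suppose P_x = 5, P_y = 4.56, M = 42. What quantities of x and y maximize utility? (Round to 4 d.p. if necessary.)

Leontief preferences: the optimum is at the kink where x/1 = y/2, i.e. y = 2·x.
Budget: P_x·x + P_y·2·x = M, so (P_x + 2·P_y)·x = M.
Demand: x*(P_x,P_y,M) = M/(P_x + 2·P_y), y* = 2·M/(P_x + 2·P_y).
Here 5 + 2·4.56 = 14.12, giving x* = 2.9745 and y* = 5.949.

x* = 2.9745, y* = 5.949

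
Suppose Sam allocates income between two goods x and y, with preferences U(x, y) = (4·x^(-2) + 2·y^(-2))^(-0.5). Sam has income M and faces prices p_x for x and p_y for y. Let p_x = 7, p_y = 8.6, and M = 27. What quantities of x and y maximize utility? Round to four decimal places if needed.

MU_x ∝ 4·x^(-3), MU_y ∝ 2·y^(-3), so MRS = 2·(y/x)^(3) = p_x/p_y.
Solve for the ratio: y/x = [(1/2)·p_x/p_y]^(1/3).
With the ratio pinned down, the budget gives x* = M/(p_x + p_y·(y/x)) and y* = (y/x)·x*.
Numerically y/x = 0.741065, so x* = 27/(7 + 8.6·0.741065) = 2.019 and y* = 0.741065·2.019 = 1.4962.

x* = 2.019, y* = 1.4962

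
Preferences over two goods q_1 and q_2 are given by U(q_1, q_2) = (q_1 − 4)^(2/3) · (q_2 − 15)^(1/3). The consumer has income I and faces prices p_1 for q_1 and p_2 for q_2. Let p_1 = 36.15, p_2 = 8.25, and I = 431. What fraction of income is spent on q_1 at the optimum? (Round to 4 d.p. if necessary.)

share on q_1 = 0.5871

This is Cobb-Douglas in (q_1−4, q_2−15): tangency gives 2/3·p_2·(q_2−15) = 1/3·p_1·(q_1−4).
After buying the subsistence bundle (4, 15), a share 2/3 of the remaining income goes to q_1: q_1* = 4 + 2/3·(I − 4p_1 − 15p_2)/p_1.
Discretionary income = 431 − 4·36.15 − 15·8.25 = 162.65; q_1* = 4 + 2/3·162.65/36.15 = 6.9995; q_2* = 15 + 1/3·162.65/8.25 = 21.5717.
Expenditure on q_1: 36.15·6.9995 = 253.0333; share = 0.5871.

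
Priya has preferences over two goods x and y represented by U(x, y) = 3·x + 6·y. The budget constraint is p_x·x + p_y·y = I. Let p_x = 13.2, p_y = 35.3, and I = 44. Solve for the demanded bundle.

x* = 3.3333, y* = 0

Linear utility — the consumer picks whichever good has higher MU/price: 3/13.2 = 0.2273 vs 6/35.3 = 0.17.
x gives more utility per dollar, so spend all income on x: x* = I/p_x, y* = 0.
Numerically: x* = 3.3333, y* = 0.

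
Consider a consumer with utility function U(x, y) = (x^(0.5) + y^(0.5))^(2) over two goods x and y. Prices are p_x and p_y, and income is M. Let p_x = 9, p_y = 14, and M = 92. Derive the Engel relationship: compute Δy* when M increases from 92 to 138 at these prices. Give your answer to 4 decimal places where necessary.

Δy* = 1.2857

MRS = MU_x/MU_y = (y/x)^(0.5). Set equal to p_x/p_y.
Hence y/x = (p_x/p_y)^(1/(0.5)), i.e. raised to the 2 power.
With the ratio pinned down, the budget gives x* = M/(p_x + p_y·(y/x)) and y* = (y/x)·x*.
Numerically y/x = 0.413265, so x* = 92/(9 + 14·0.413265) = 6.2222 and y* = 0.413265·6.2222 = 2.5714.
At M' = 138: y* = 3.8571. Change: 3.8571 − 2.5714 = 1.2857.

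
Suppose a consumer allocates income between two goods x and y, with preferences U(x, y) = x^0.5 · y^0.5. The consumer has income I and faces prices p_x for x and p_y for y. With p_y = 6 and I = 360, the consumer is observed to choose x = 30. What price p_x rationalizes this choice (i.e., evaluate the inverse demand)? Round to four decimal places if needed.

Tangency: MRS = y/x = p_x/p_y.
So 0.5·p_y·y = 0.5·p_x·x; combined with the budget, a share 0.5 of income goes to x.
Demand: x*(p_x,p_y,I) = 0.5·I/p_x and y* = 0.5·I/p_y.
Set x* = 30 in the demand function and solve for p_x: p_x = 6.

p_x = 6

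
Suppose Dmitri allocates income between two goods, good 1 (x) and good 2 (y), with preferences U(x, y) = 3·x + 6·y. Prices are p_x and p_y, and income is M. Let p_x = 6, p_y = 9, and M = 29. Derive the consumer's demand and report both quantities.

x* = 0, y* = 3.2222

Perfect substitutes: compare marginal utility per dollar. 3/p_x vs 6/p_y → 0.5 vs 0.6667.
y gives more utility per dollar, so spend all income on y: y* = M/p_y, x* = 0.
Numerically: x* = 0, y* = 3.2222.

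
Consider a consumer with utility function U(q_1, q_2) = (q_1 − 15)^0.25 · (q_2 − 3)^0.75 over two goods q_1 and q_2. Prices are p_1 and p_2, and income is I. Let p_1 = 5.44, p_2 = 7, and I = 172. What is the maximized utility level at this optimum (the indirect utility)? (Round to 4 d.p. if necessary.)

V = 6.0175

This is Cobb-Douglas in (q_1−15, q_2−3): tangency gives 0.25·p_2·(q_2−3) = 0.75·p_1·(q_1−15).
Substituting into the budget: q_1* = 15 + 0.25·(I − 15·p_1 − 3·p_2)/p_1, and q_2* = 3 + 0.75·(…)/p_2.
Discretionary income = 172 − 15·5.44 − 3·7 = 69.4; q_1* = 15 + 0.25·69.4/5.44 = 18.1893; q_2* = 3 + 0.75·69.4/7 = 10.4357.
Utility at the optimum: U(18.1893, 10.4357) = 6.0175.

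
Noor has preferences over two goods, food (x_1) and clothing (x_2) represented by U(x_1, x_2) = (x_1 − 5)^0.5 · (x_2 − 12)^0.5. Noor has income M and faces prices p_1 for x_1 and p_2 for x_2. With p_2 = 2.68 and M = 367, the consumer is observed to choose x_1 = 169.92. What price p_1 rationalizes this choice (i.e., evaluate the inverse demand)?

This is Cobb-Douglas in (x_1−5, x_2−12): tangency gives 0.5·p_2·(x_2−12) = 0.5·p_1·(x_1−5).
Substituting into the budget: x_1* = 5 + 0.5·(M − 5·p_1 − 12·p_2)/p_1, and x_2* = 12 + 0.5·(…)/p_2.
Set x_1* = 169.92 in the demand function and solve for p_1: p_1 = 1.

p_1 = 1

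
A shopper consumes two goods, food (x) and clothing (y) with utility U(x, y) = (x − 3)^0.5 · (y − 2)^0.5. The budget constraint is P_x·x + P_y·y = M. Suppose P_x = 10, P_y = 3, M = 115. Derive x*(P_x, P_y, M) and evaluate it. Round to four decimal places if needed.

x* = 6.95

This is Cobb-Douglas in (x−3, y−2): tangency gives 0.5·P_y·(y−2) = 0.5·P_x·(x−3).
After buying the subsistence bundle (3, 2), a share 0.5 of the remaining income goes to x: x* = 3 + 0.5·(M − 3P_x − 2P_y)/P_x.
Discretionary income = 115 − 3·10 − 2·3 = 79; x* = 3 + 0.5·79/10 = 6.95.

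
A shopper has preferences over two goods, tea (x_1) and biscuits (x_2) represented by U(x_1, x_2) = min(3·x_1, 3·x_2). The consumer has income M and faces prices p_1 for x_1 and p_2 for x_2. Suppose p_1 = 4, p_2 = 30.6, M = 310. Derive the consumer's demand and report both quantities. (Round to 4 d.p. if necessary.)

x_1* = 8.9595, x_2* = 8.9595

Here 3·4 + 3·30.6 = 103.8, giving x_1* = 8.9595 and x_2* = 8.9595.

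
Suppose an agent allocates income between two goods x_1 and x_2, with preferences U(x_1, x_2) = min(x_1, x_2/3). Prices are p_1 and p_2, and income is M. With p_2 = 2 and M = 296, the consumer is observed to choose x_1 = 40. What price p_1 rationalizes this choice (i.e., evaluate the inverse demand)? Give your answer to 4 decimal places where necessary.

p_1 = 1.4

Leontief preferences: the optimum is at the kink where x_1/1 = x_2/3, i.e. x_2 = 3·x_1.
Budget: p_1·x_1 + p_2·3·x_1 = M, so (p_1 + 3·p_2)·x_1 = M.
Demand: x_1*(p_1,p_2,M) = M/(p_1 + 3·p_2), x_2* = 3·M/(p_1 + 3·p_2).
Set x_1* = 40 in the demand function and solve for p_1: p_1 = 1.4.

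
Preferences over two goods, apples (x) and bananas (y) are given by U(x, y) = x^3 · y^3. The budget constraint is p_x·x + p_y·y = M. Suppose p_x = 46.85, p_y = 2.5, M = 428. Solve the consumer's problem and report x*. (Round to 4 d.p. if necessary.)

MU_x/MU_y = (3·y)/(3·x); tangency sets this equal to p_x/p_y.
So 3·p_y·y = 3·p_x·x; combined with the budget, a share 0.5 of income goes to x.
Demand: x*(p_x,p_y,M) = 0.5·M/p_x and y* = 0.5·M/p_y.
At p_x=46.85, p_y=2.5, M=428: x* = 0.5·428/46.85 = 4.5678.

x* = 4.5678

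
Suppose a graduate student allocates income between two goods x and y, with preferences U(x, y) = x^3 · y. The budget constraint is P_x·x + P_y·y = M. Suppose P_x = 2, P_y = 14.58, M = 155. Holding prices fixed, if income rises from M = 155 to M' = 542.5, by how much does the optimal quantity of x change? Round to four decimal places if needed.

Δx* = 145.3125

At P_x=2, P_y=14.58, M=155: x* = 0.75·155/2 = 58.125.
At M' = 542.5: x* = 203.4375. Change: 203.4375 − 58.125 = 145.3125.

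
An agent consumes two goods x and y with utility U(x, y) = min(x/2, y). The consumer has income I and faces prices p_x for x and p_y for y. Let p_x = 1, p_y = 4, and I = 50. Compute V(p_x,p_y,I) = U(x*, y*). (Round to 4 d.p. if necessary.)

V = 8.3333

Leontief preferences: the optimum is at the kink where x/2 = y/1, i.e. y = (1/2)·x.
Budget: p_x·x + p_y·(1/2)·x = I, so (2·p_x + p_y)·x = 2·I.
Demand: x*(p_x,p_y,I) = 2·I/(2·p_x + p_y), y* = I/(2·p_x + p_y).
Here 2·1 + 4 = 6, giving x* = 16.6667 and y* = 8.3333.
Utility at the optimum: U(16.6667, 8.3333) = 8.3333.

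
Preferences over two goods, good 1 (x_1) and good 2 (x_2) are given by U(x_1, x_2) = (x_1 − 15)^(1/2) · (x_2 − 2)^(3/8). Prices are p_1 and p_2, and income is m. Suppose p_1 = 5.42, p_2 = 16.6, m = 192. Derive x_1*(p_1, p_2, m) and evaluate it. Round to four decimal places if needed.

MRS = (4/3)·(x_2−2)/(x_1−15). Tangency with p_1/p_2 gives x_2−2 = (3/4)·(p_1/p_2)·(x_1−15).
After buying the subsistence bundle (15, 2), a share 4/7 of the remaining income goes to x_1: x_1* = 15 + 4/7·(m − 15p_1 − 2p_2)/p_1.
Discretionary income = 192 − 15·5.42 − 2·16.6 = 77.5; x_1* = 15 + 4/7·77.5/5.42 = 23.1708.

x_1* = 23.1708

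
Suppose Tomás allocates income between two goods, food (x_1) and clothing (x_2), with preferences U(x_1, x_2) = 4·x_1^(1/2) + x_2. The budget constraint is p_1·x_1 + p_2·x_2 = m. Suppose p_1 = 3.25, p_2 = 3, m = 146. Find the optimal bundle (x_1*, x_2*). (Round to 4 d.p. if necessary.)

Solve: √x_1 = 2·p_2/p_1, so x_1*(p_1,p_2) = (2·p_2/p_1)², and x_2* = (m − p_1·x_1*)/p_2.
Plugging in: x_1* = (2·3/3.25)² = 3.4083, x_2* = 44.9744.

x_1* = 3.4083, x_2* = 44.9744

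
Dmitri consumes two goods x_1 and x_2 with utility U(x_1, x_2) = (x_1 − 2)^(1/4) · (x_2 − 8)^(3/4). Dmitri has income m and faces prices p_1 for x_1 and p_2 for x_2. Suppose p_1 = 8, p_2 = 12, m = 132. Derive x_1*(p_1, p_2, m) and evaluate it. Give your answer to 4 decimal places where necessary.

This is Cobb-Douglas in (x_1−2, x_2−8): tangency gives 0.25·p_2·(x_2−8) = 0.75·p_1·(x_1−2).
Substituting into the budget: x_1* = 2 + 0.25·(m − 2·p_1 − 8·p_2)/p_1, and x_2* = 8 + 0.75·(…)/p_2.
Discretionary income = 132 − 2·8 − 8·12 = 20; x_1* = 2 + 0.25·20/8 = 2.625.

x_1* = 2.625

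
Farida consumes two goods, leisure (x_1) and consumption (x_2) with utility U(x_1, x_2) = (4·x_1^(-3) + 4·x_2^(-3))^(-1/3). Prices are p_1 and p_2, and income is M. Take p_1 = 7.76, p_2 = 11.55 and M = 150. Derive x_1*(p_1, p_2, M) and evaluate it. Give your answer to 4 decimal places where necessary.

x_1* = 8.2341

From the CES first-order condition, (x_2/x_1)^(4) = p_1/p_2.
Hence x_2/x_1 = (p_1/p_2)^(1/(4)), i.e. raised to the 0.25 power.
With the ratio pinned down, the budget gives x_1* = M/(p_1 + p_2·(x_2/x_1)) and x_2* = (x_2/x_1)·x_1*.
Numerically x_2/x_1 = 0.905357, so x_1* = 150/(7.76 + 11.55·0.905357) = 8.2341.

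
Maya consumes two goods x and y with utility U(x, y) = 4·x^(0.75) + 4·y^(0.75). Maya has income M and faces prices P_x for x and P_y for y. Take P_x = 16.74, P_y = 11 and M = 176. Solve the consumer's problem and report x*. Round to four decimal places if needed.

x* = 2.3238

MRS = MU_x/MU_y = (y/x)^(0.25). Set equal to P_x/P_y.
Solve for the ratio: y/x = [P_x/P_y]^(4).
With the ratio pinned down, the budget gives x* = M/(P_x + P_y·(y/x)) and y* = (y/x)·x*.
Numerically y/x = 5.363534, so x* = 176/(16.74 + 11·5.363534) = 2.3238.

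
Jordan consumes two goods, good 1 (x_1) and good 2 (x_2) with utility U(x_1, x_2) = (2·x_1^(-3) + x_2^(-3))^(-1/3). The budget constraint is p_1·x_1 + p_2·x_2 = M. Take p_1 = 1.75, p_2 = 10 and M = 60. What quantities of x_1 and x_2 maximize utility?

x_1* = 8.3463, x_2* = 4.5394

From the CES first-order condition, 2·(x_2/x_1)^(4) = p_1/p_2.
Hence x_2/x_1 = ((1/2)·p_1/p_2)^(1/(4)), i.e. raised to the 0.25 power.
With the ratio pinned down, the budget gives x_1* = M/(p_1 + p_2·(x_2/x_1)) and x_2* = (x_2/x_1)·x_1*.
Numerically x_2/x_1 = 0.543879, so x_1* = 60/(1.75 + 10·0.543879) = 8.3463 and x_2* = 0.543879·8.3463 = 4.5394.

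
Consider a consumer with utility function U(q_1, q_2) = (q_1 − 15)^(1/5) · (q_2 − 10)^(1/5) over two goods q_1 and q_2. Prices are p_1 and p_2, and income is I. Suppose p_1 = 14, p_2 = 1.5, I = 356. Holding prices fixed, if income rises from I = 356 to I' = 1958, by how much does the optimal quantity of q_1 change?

Δq_1* = 57.2143

Let q_1' = q_1−15, q_2' = q_2−10. MRS = q_2'/q_1' = p_1/p_2.
Substituting into the budget: q_1* = 15 + 0.5·(I − 15·p_1 − 10·p_2)/p_1, and q_2* = 10 + 0.5·(…)/p_2.
Discretionary income = 356 − 15·14 − 10·1.5 = 131; q_1* = 15 + 0.5·131/14 = 19.6786.
At I' = 1958: q_1* = 76.8929. Change: 76.8929 − 19.6786 = 57.2143.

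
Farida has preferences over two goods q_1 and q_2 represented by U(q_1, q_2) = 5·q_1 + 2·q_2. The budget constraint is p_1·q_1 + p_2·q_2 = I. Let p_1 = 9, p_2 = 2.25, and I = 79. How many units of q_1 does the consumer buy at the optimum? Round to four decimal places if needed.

Perfect substitutes: compare marginal utility per dollar. 5/p_1 vs 2/p_2 → 0.5556 vs 0.8889.
q_2 gives more utility per dollar, so spend all income on q_2: q_2* = I/p_2, q_1* = 0.
Numerically: q_1* = 0, q_2* = 35.1111.

q_1* = 0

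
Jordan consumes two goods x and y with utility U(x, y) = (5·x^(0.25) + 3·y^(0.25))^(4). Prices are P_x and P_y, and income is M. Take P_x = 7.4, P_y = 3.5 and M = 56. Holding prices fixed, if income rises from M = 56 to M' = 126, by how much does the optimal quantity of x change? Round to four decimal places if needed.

Δx* = 5.7347

With the ratio pinned down, the budget gives x* = M/(P_x + P_y·(y/x)) and y* = (y/x)·x*.
Numerically y/x = 1.373261, so x* = 56/(7.4 + 3.5·1.373261) = 4.5878.
At M' = 126: x* = 10.3224. Change: 10.3224 − 4.5878 = 5.7347.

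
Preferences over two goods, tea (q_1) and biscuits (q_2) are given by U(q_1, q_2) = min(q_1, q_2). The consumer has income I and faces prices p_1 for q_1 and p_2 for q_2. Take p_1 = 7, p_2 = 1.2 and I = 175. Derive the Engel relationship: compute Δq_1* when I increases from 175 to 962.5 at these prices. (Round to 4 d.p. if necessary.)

Demand: q_1*(p_1,p_2,I) = I/(p_1 + p_2), q_2* = I/(p_1 + p_2).
Here 7 + 1.2 = 8.2, giving q_1* = 21.3415.
At I' = 962.5: q_1* = 117.378. Change: 117.378 − 21.3415 = 96.0366.

Δq_1* = 96.0366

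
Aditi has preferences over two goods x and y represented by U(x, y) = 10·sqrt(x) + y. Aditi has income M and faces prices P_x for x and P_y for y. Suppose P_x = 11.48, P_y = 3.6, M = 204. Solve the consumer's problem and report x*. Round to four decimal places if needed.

Set MRS = P_x/P_y: 5·x^(−1/2) = P_x/P_y.
Thus x* = (5·P_y/P_x)² — independent of M — with the rest of income spent on y.
Plugging in: x* = (5·3.6/11.48)² = 2.4584.

x* = 2.4584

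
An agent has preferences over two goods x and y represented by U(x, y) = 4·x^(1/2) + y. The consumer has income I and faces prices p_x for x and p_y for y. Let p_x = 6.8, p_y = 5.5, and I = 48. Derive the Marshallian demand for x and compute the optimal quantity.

Thus x* = (2·p_y/p_x)² — independent of I — with the rest of income spent on y.
Plugging in: x* = (2·5.5/6.8)² = 2.6168.

x* = 2.6168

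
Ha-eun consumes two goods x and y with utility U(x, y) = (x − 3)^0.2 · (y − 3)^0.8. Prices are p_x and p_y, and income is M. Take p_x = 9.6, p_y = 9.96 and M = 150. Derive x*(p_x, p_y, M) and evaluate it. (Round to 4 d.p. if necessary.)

x* = 4.9025

MRS = (1/4)·(y−3)/(x−3). Tangency with p_x/p_y gives y−3 = 4·(p_x/p_y)·(x−3).
After buying the subsistence bundle (3, 3), a share 0.2 of the remaining income goes to x: x* = 3 + 0.2·(M − 3p_x − 3p_y)/p_x.
Discretionary income = 150 − 3·9.6 − 3·9.96 = 91.32; x* = 3 + 0.2·91.32/9.6 = 4.9025.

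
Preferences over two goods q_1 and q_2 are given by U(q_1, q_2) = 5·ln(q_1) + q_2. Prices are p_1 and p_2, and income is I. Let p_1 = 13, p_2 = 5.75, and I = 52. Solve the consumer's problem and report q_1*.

q_1* = 2.2115

Set MRS = p_1/p_2: (5/q_1)/1 = p_1/p_2.
So q_1*(p_1,p_2) = 5·p_2/p_1, independent of income; and q_2* = (I − 5·p_2)/p_2.
At the given prices: q_1* = 5·5.75/13 = 2.2115.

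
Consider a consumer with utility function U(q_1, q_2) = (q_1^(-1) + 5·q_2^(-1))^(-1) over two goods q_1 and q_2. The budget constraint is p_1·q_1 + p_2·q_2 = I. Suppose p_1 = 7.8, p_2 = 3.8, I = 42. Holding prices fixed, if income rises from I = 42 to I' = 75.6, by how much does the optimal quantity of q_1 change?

Δq_1* = 1.6822

Substitute q_2 = (q_2/q_1)·q_1 into the budget: q_1* = I/(p_1 + p_2·(q_2/q_1)).
Numerically q_2/q_1 = 3.203616, so q_1* = 42/(7.8 + 3.8·3.203616) = 2.1028.
At I' = 75.6: q_1* = 3.785. Change: 3.785 − 2.1028 = 1.6822.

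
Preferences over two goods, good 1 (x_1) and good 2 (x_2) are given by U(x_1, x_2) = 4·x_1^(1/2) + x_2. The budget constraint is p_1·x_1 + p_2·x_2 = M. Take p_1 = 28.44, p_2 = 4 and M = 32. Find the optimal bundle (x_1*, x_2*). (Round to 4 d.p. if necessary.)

Utility is quasi-linear in x_2; the FOC for x_1 is 2/√x_1 = p_1/p_2.
Solve: √x_1 = 2·p_2/p_1, so x_1*(p_1,p_2) = (2·p_2/p_1)², and x_2* = (M − p_1·x_1*)/p_2.
Plugging in: x_1* = (2·4/28.44)² = 0.0791, x_2* = 7.4374.

x_1* = 0.0791, x_2* = 7.4374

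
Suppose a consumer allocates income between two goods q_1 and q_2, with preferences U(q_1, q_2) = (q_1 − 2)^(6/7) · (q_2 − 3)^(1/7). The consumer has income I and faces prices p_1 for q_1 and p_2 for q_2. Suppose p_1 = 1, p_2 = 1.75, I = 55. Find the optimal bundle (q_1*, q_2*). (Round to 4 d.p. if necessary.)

q_1* = 42.9286, q_2* = 6.898

Let q_1' = q_1−2, q_2' = q_2−3. MRS = 6·q_2'/q_1' = p_1/p_2.
After buying the subsistence bundle (2, 3), a share 6/7 of the remaining income goes to q_1: q_1* = 2 + 6/7·(I − 2p_1 − 3p_2)/p_1.
Discretionary income = 55 − 2·1 − 3·1.75 = 47.75; q_1* = 2 + 6/7·47.75/1 = 42.9286; q_2* = 3 + 1/7·47.75/1.75 = 6.898.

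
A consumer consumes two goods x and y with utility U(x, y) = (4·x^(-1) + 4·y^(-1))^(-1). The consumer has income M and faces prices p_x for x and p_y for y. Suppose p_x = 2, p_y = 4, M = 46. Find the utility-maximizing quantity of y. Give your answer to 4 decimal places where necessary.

MU_x ∝ 4·x^(-2), MU_y ∝ 4·y^(-2), so MRS = (y/x)^(2) = p_x/p_y.
Solve for the ratio: y/x = [p_x/p_y]^(0.5).
With the ratio pinned down, the budget gives x* = M/(p_x + p_y·(y/x)) and y* = (y/x)·x*.
Numerically y/x = 0.707107, so x* = 46/(2 + 4·0.707107) = 9.5269 and y* = 0.707107·9.5269 = 6.7365.

y* = 6.7365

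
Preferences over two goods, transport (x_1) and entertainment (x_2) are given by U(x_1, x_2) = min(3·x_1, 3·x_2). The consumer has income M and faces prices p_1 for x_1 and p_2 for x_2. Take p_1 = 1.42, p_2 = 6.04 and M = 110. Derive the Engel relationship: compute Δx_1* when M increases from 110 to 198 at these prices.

Leontief preferences: the optimum is at the kink where x_1/3 = x_2/3, i.e. x_2 = x_1.
Budget: p_1·x_1 + p_2·x_1 = M, so (3·p_1 + 3·p_2)·x_1 = 3·M.
Demand: x_1*(p_1,p_2,M) = 3·M/(3·p_1 + 3·p_2), x_2* = 3·M/(3·p_1 + 3·p_2).
Here 3·1.42 + 3·6.04 = 22.38, giving x_1* = 14.7453.
At M' = 198: x_1* = 26.5416. Change: 26.5416 − 14.7453 = 11.7962.

Δx_1* = 11.7962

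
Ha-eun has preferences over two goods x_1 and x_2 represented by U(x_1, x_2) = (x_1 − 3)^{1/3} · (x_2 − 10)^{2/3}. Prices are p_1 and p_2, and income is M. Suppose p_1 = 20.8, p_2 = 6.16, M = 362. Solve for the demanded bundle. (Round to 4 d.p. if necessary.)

x_1* = 6.8141, x_2* = 35.7576

Let x_1' = x_1−3, x_2' = x_2−10. MRS = (1/2)·x_2'/x_1' = p_1/p_2.
Substituting into the budget: x_1* = 3 + 1/3·(M − 3·p_1 − 10·p_2)/p_1, and x_2* = 10 + 2/3·(…)/p_2.
Discretionary income = 362 − 3·20.8 − 10·6.16 = 238; x_1* = 3 + 1/3·238/20.8 = 6.8141; x_2* = 10 + 2/3·238/6.16 = 35.7576.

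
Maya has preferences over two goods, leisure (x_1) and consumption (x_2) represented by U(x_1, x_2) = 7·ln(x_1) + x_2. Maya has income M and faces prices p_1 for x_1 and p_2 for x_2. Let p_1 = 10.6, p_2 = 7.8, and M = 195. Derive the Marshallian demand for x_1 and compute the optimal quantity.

x_1* = 5.1509

Set MRS = p_1/p_2: (7/x_1)/1 = p_1/p_2.
So x_1*(p_1,p_2) = 7·p_2/p_1, independent of income; and x_2* = (M − 7·p_2)/p_2.
At the given prices: x_1* = 7·7.8/10.6 = 5.1509.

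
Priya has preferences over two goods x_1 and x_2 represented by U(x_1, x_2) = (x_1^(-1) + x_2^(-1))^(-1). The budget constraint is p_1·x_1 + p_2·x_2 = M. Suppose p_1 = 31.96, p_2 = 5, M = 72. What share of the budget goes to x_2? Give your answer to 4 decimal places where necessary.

From the CES first-order condition, (x_2/x_1)^(2) = p_1/p_2.
Solve for the ratio: x_2/x_1 = [p_1/p_2]^(0.5).
Substitute x_2 = (x_2/x_1)·x_1 into the budget: x_1* = M/(p_1 + p_2·(x_2/x_1)).
Numerically x_2/x_1 = 2.52824, so x_1* = 72/(31.96 + 5·2.52824) = 1.6143 and x_2* = 2.52824·1.6143 = 4.0814.
Expenditure on x_2: 5·4.0814 = 20.4068; share = 0.2834.

share on x_2 = 0.2834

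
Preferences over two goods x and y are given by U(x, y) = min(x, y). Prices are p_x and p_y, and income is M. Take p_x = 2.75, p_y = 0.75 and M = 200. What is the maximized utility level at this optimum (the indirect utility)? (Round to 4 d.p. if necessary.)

V = 57.1429

Leontief preferences: the optimum is at the kink where x/1 = y/1, i.e. y = x.
Budget: p_x·x + p_y·x = M, so (p_x + p_y)·x = M.
Demand: x*(p_x,p_y,M) = M/(p_x + p_y), y* = M/(p_x + p_y).
Here 2.75 + 0.75 = 3.5, giving x* = 57.1429 and y* = 57.1429.
Utility at the optimum: U(57.1429, 57.1429) = 57.1429.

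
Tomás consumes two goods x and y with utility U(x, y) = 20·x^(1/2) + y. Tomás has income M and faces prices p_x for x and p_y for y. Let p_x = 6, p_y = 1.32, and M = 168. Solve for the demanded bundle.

Utility is quasi-linear in y; the FOC for x is 10/√x = p_x/p_y.
Thus x* = (10·p_y/p_x)² — independent of M — with the rest of income spent on y.
Plugging in: x* = (10·1.32/6)² = 4.84, y* = 105.2727.

x* = 4.84, y* = 105.2727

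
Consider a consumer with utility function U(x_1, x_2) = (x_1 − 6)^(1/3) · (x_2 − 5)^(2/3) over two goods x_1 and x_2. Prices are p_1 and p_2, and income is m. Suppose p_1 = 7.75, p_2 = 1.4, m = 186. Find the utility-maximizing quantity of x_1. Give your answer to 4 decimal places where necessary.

Let x_1' = x_1−6, x_2' = x_2−5. MRS = (1/2)·x_2'/x_1' = p_1/p_2.
Substituting into the budget: x_1* = 6 + 1/3·(m − 6·p_1 − 5·p_2)/p_1, and x_2* = 5 + 2/3·(…)/p_2.
Discretionary income = 186 − 6·7.75 − 5·1.4 = 132.5; x_1* = 6 + 1/3·132.5/7.75 = 11.6989.

x_1* = 11.6989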